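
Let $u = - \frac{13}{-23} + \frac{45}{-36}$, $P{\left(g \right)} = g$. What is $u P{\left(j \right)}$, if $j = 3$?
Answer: $- \frac{189}{92} \approx -2.0543$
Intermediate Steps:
$u = - \frac{63}{92}$ ($u = \left(-13\right) \left(- \frac{1}{23}\right) + 45 \left(- \frac{1}{36}\right) = \frac{13}{23} - \frac{5}{4} = - \frac{63}{92} \approx -0.68478$)
$u P{\left(j \right)} = \left(- \frac{63}{92}\right) 3 = - \frac{189}{92}$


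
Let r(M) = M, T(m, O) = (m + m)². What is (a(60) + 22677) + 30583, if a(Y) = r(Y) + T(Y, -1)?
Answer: 67720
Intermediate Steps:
T(m, O) = 4*m² (T(m, O) = (2*m)² = 4*m²)
a(Y) = Y + 4*Y²
(a(60) + 22677) + 30583 = (60*(1 + 4*60) + 22677) + 30583 = (60*(1 + 240) + 22677) + 30583 = (60*241 + 22677) + 30583 = (14460 + 22677) + 30583 = 37137 + 30583 = 67720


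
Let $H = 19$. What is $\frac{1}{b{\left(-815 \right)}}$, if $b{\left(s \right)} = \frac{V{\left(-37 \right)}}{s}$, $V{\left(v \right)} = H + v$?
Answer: $\frac{815}{18} \approx 45.278$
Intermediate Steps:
$V{\left(v \right)} = 19 + v$
$b{\left(s \right)} = - \frac{18}{s}$ ($b{\left(s \right)} = \frac{19 - 37}{s} = - \frac{18}{s}$)
$\frac{1}{b{\left(-815 \right)}} = \frac{1}{\left(-18\right) \frac{1}{-815}} = \frac{1}{\left(-18\right) \left(- \frac{1}{815}\right)} = \frac{1}{\frac{18}{815}} = \frac{815}{18}$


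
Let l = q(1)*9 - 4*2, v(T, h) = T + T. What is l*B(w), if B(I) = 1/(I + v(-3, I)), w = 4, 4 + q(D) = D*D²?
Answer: 35/2 ≈ 17.500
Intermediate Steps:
q(D) = -4 + D³ (q(D) = -4 + D*D² = -4 + D³)
v(T, h) = 2*T
l = -35 (l = (-4 + 1³)*9 - 4*2 = (-4 + 1)*9 - 8 = -3*9 - 8 = -27 - 8 = -35)
B(I) = 1/(-6 + I) (B(I) = 1/(I + 2*(-3)) = 1/(I - 6) = 1/(-6 + I))
l*B(w) = -35/(-6 + 4) = -35/(-2) = -35*(-½) = 35/2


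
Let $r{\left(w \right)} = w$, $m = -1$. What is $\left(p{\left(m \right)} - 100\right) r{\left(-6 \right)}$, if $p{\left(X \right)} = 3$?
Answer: $582$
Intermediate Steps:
$\left(p{\left(m \right)} - 100\right) r{\left(-6 \right)} = \left(3 - 100\right) \left(-6\right) = \left(-97\right) \left(-6\right) = 582$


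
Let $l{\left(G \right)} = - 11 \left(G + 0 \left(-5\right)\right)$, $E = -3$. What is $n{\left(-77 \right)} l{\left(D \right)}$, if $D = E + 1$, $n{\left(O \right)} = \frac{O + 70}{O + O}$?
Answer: $1$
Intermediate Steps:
$n{\left(O \right)} = \frac{70 + O}{2 O}$
$D = -2$ ($D = -3 + 1 = -2$)
$l{\left(G \right)} = - 11 G$ ($l{\left(G \right)} = - 11 \left(G + 0\right) = - 11 G$)
$n{\left(-77 \right)} l{\left(D \right)} = \frac{70 - 77}{2 \left(-77\right)} \left(\left(-11\right) \left(-2\right)\right) = \frac{1}{2} \left(- \frac{1}{77}\right) \left(-7\right) 22 = \frac{1}{22} \cdot 22 = 1$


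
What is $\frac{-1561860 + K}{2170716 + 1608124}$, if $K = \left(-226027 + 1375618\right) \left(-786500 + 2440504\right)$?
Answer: $\frac{18282947601}{36335} \approx 5.0318 \cdot 10^{5}$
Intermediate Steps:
$K = 1901428112364$ ($K = 1149591 \cdot 1654004 = 1901428112364$)
$\frac{-1561860 + K}{2170716 + 1608124} = \frac{-1561860 + 1901428112364}{2170716 + 1608124} = \frac{1901426550504}{3778840} = 1901426550504 \cdot \frac{1}{3778840} = \frac{18282947601}{36335}$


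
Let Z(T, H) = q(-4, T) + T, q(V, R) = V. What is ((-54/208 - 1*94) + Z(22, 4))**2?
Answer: 62900761/10816 ≈ 5815.5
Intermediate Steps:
Z(T, H) = -4 + T
((-54/208 - 1*94) + Z(22, 4))**2 = ((-54/208 - 1*94) + (-4 + 22))**2 = ((-54*1/208 - 94) + 18)**2 = ((-27/104 - 94) + 18)**2 = (-9803/104 + 18)**2 = (-7931/104)**2 = 62900761/10816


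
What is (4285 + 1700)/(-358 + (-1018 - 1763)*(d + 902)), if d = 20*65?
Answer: -1197/1224824 ≈ -0.00097728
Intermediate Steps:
d = 1300
(4285 + 1700)/(-358 + (-1018 - 1763)*(d + 902)) = (4285 + 1700)/(-358 + (-1018 - 1763)*(1300 + 902)) = 5985/(-358 - 2781*2202) = 5985/(-358 - 6123762) = 5985/(-6124120) = 5985*(-1/6124120) = -1197/1224824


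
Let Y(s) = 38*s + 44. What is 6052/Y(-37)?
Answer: -3026/681 ≈ -4.4435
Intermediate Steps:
Y(s) = 44 + 38*s
6052/Y(-37) = 6052/(44 + 38*(-37)) = 6052/(44 - 1406) = 6052/(-1362) = 6052*(-1/1362) = -3026/681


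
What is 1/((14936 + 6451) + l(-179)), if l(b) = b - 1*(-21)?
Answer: 1/21229 ≈ 4.7105e-5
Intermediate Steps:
l(b) = 21 + b (l(b) = b + 21 = 21 + b)
1/((14936 + 6451) + l(-179)) = 1/((14936 + 6451) + (21 - 179)) = 1/(21387 - 158) = 1/21229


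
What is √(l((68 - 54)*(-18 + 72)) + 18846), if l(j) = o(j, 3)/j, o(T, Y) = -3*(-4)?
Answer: √8311093/21 ≈ 137.28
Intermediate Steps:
o(T, Y) = 12
l(j) = 12/j
√(l((68 - 54)*(-18 + 72)) + 18846) = √(12/(((68 - 54)*(-18 + 72))) + 18846) = √(12/((14*54)) + 18846) = √(12/756 + 18846) = √(12*(1/756) + 18846) = √(1/63 + 18846) = √(1187299/63) = √8311093/21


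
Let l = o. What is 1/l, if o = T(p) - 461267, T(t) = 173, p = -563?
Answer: -1/461094 ≈ -2.1688e-6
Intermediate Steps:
o = -461094 (o = 173 - 461267 = -461094)
l = -461094
1/l = 1/(-461094) = -1/461094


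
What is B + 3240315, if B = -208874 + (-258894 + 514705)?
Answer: 3287252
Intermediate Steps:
B = 46937 (B = -208874 + 255811 = 46937)
B + 3240315 = 46937 + 3240315 = 3287252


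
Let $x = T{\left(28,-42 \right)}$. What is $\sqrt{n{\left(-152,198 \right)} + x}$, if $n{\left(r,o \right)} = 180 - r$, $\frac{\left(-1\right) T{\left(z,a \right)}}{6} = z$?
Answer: $2 \sqrt{41} \approx 12.806$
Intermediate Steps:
$T{\left(z,a \right)} = - 6 z$
$x = -168$ ($x = \left(-6\right) 28 = -168$)
$\sqrt{n{\left(-152,198 \right)} + x} = \sqrt{\left(180 - -152\right) - 168} = \sqrt{\left(180 + 152\right) - 168} = \sqrt{332 - 168} = \sqrt{164} = 2 \sqrt{41}$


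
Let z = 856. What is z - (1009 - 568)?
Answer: 415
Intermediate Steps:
z - (1009 - 568) = 856 - (1009 - 568) = 856 - 1*441 = 856 - 441 = 415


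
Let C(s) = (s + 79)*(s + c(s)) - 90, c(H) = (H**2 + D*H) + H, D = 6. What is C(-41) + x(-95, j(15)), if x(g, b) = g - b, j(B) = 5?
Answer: 51224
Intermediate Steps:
c(H) = H**2 + 7*H (c(H) = (H**2 + 6*H) + H = H**2 + 7*H)
C(s) = -90 + (79 + s)*(s + s*(7 + s)) (C(s) = (s + 79)*(s + s*(7 + s)) - 90 = (79 + s)*(s + s*(7 + s)) - 90 = -90 + (79 + s)*(s + s*(7 + s)))
C(-41) + x(-95, j(15)) = (-90 + (-41)**3 + 87*(-41)**2 + 632*(-41)) + (-95 - 1*5) = (-90 - 68921 + 87*1681 - 25912) + (-95 - 5) = (-90 - 68921 + 146247 - 25912) - 100 = 51324 - 100 = 51224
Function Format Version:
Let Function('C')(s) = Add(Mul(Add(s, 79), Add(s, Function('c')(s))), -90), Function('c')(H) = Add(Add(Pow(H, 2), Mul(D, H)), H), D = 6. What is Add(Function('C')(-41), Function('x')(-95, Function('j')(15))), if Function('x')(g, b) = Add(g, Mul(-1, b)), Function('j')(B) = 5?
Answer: 51224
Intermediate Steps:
Function('c')(H) = Add(Pow(H, 2), Mul(7, H)) (Function('c')(H) = Add(Add(Pow(H, 2), Mul(6, H)), H) = Add(Pow(H, 2), Mul(7, H)))
Function('C')(s) = Add(-90, Mul(Add(79, s), Add(s, Mul(s, Add(7, s))))) (Function('C')(s) = Add(Mul(Add(s, 79), Add(s, Mul(s, Add(7, s)))), -90) = Add(Mul(Add(79, s), Add(s, Mul(s, Add(7, s)))), -90) = Add(-90, Mul(Add(79, s), Add(s, Mul(s, Add(7, s))))))
Add(Function('C')(-41), Function('x')(-95, Function('j')(15))) = Add(Add(-90, Pow(-41, 3), Mul(87, Pow(-41, 2)), Mul(632, -41)), Add(-95, Mul(-1, 5))) = Add(Add(-90, -68921, Mul(87, 1681), -25912), Add(-95, -5)) = Add(Add(-90, -68921, 146247, -25912), -100) = Add(51324, -100) = 51224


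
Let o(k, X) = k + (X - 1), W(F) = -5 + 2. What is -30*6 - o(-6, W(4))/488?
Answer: -43915/244 ≈ -179.98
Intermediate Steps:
W(F) = -3
o(k, X) = -1 + X + k (o(k, X) = k + (-1 + X) = -1 + X + k)
-30*6 - o(-6, W(4))/488 = -30*6 - (-1 - 3 - 6)/488 = -180 - (-10)/488 = -180 - 1*(-5/244) = -180 + 5/244 = -43915/244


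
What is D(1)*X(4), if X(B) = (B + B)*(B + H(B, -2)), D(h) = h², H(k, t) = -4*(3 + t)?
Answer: 0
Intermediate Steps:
H(k, t) = -12 - 4*t
X(B) = 2*B*(-4 + B) (X(B) = (B + B)*(B + (-12 - 4*(-2))) = (2*B)*(B + (-12 + 8)) = (2*B)*(B - 4) = (2*B)*(-4 + B) = 2*B*(-4 + B))
D(1)*X(4) = 1²*(2*4*(-4 + 4)) = 1*(2*4*0) = 1*0 = 0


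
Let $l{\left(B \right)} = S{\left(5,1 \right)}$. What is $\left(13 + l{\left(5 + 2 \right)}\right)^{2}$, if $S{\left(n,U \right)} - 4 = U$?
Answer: $324$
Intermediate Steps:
$S{\left(n,U \right)} = 4 + U$
$l{\left(B \right)} = 5$ ($l{\left(B \right)} = 4 + 1 = 5$)
$\left(13 + l{\left(5 + 2 \right)}\right)^{2} = \left(13 + 5\right)^{2} = 18^{2} = 324$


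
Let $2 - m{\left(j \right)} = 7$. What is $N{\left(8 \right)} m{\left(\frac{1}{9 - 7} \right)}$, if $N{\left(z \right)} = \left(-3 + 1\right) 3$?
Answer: $30$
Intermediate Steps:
$N{\left(z \right)} = -6$ ($N{\left(z \right)} = \left(-2\right) 3 = -6$)
$m{\left(j \right)} = -5$ ($m{\left(j \right)} = 2 - 7 = -5$)
$N{\left(8 \right)} m{\left(\frac{1}{9 - 7} \right)} = \left(-6\right) \left(-5\right) = 30$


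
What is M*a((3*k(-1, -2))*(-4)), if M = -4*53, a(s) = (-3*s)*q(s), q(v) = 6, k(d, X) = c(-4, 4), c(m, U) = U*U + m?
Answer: -549504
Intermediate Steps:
c(m, U) = m + U² (c(m, U) = U² + m = m + U²)
k(d, X) = 12 (k(d, X) = -4 + 4² = -4 + 16 = 12)
a(s) = -18*s (a(s) = -3*s*6 = -18*s)
M = -212
M*a((3*k(-1, -2))*(-4)) = -(-3816)*(3*12)*(-4) = -(-3816)*36*(-4) = -(-3816)*(-144) = -212*2592 = -549504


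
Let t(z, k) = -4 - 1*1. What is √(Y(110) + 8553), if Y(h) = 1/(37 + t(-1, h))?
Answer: √547394/8 ≈ 92.483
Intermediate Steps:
t(z, k) = -5 (t(z, k) = -4 - 1 = -5)
Y(h) = 1/32 (Y(h) = 1/(37 - 5) = 1/32)
√(Y(110) + 8553) = √(1/32 + 8553) = √(273697/32) = √547394/8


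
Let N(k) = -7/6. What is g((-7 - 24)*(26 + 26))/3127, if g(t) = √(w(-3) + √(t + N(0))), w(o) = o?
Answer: √(-108 + 6*I*√58074)/18762 ≈ 0.0013806 + 0.0014876*I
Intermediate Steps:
N(k) = -7/6 (N(k) = -7*⅙ = -7/6)
g(t) = √(-3 + √(-7/6 + t)) (g(t) = √(-3 + √(t - 7/6)) = √(-3 + √(-7/6 + t)))
g((-7 - 24)*(26 + 26))/3127 = √(-3 + √(-7/6 + (-7 - 24)*(26 + 26)))/3127 = √(-3 + √(-7/6 - 31*52))*(1/3127) = √(-3 + √(-7/6 - 1612))*(1/3127) = √(-3 + √(-9679/6))*(1/3127) = √(-3 + I*√58074/6)*(1/3127) = √(-3 + I*√58074/6)/3127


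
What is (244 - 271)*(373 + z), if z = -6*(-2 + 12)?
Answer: -8451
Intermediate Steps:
z = -60 (z = -6*10 = -60)
(244 - 271)*(373 + z) = (244 - 271)*(373 - 60) = -27*313 = -8451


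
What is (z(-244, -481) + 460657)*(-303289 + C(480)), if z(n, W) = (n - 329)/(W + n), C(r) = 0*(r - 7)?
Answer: -101291519417522/725 ≈ -1.3971e+11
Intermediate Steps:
C(r) = 0 (C(r) = 0*(-7 + r) = 0)
z(n, W) = (-329 + n)/(W + n)
(z(-244, -481) + 460657)*(-303289 + C(480)) = ((-329 - 244)/(-481 - 244) + 460657)*(-303289 + 0) = (-573/(-725) + 460657)*(-303289) = (-1/725*(-573) + 460657)*(-303289) = (573/725 + 460657)*(-303289) = (333976898/725)*(-303289) = -101291519417522/725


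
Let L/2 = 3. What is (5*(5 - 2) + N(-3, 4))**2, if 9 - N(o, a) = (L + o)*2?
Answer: 324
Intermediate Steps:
L = 6 (L = 2*3 = 6)
N(o, a) = -3 - 2*o (N(o, a) = 9 - (6 + o)*2 = 9 - (12 + 2*o) = 9 + (-12 - 2*o) = -3 - 2*o)
(5*(5 - 2) + N(-3, 4))**2 = (5*(5 - 2) + (-3 - 2*(-3)))**2 = (5*3 + (-3 + 6))**2 = (15 + 3)**2 = 18**2 = 324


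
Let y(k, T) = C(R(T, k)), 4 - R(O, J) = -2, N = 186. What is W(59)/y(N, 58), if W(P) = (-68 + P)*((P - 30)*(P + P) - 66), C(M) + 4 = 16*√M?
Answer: -7551/95 - 30204*√6/95 ≈ -858.27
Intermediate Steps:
R(O, J) = 6 (R(O, J) = 4 - 1*(-2) = 4 + 2 = 6)
C(M) = -4 + 16*√M
y(k, T) = -4 + 16*√6
W(P) = (-68 + P)*(-66 + 2*P*(-30 + P)) (W(P) = (-68 + P)*((-30 + P)*(2*P) - 66) = (-68 + P)*(2*P*(-30 + P) - 66) = (-68 + P)*(-66 + 2*P*(-30 + P)))
W(59)/y(N, 58) = (4488 - 196*59² + 2*59³ + 4014*59)/(-4 + 16*√6) = (4488 - 196*3481 + 2*205379 + 236826)/(-4 + 16*√6) = (4488 - 682276 + 410758 + 236826)/(-4 + 16*√6) = -30204/(-4 + 16*√6)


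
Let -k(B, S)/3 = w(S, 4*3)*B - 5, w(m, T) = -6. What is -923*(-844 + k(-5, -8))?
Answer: 848237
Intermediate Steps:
k(B, S) = 15 + 18*B (k(B, S) = -3*(-6*B - 5) = -3*(-5 - 6*B) = 15 + 18*B)
-923*(-844 + k(-5, -8)) = -923*(-844 + (15 + 18*(-5))) = -923*(-844 + (15 - 90)) = -923*(-844 - 75) = -923*(-919) = 848237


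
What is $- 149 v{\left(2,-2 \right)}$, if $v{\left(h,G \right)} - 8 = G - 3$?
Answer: $-447$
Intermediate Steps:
$v{\left(h,G \right)} = 5 + G$ ($v{\left(h,G \right)} = 8 + \left(G - 3\right) = 8 + \left(-3 + G\right) = 5 + G$)
$- 149 v{\left(2,-2 \right)} = - 149 \left(5 - 2\right) = \left(-149\right) 3 = -447$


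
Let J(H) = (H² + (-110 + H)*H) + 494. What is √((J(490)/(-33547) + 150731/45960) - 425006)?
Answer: I*√252587663866124525868090/770910060 ≈ 651.93*I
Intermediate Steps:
J(H) = 494 + H² + H*(-110 + H) (J(H) = (H² + H*(-110 + H)) + 494 = 494 + H² + H*(-110 + H))
√((J(490)/(-33547) + 150731/45960) - 425006) = √(((494 - 110*490 + 2*490²)/(-33547) + 150731/45960) - 425006) = √(((494 - 53900 + 2*240100)*(-1/33547) + 150731*(1/45960)) - 425006) = √(((494 - 53900 + 480200)*(-1/33547) + 150731/45960) - 425006) = √((426794*(-1/33547) + 150731/45960) - 425006) = √((-426794/33547 + 150731/45960) - 425006) = √(-14558879383/1541820120 - 425006) = √(-655297360800103/1541820120) = I*√252587663866124525868090/770910060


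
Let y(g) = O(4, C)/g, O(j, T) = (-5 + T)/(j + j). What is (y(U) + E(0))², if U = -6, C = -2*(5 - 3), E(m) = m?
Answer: 9/256 ≈ 0.035156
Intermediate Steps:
C = -4 (C = -2*2 = -4)
O(j, T) = (-5 + T)/(2*j) (O(j, T) = (-5 + T)/((2*j)) = (-5 + T)*(1/(2*j)) = (-5 + T)/(2*j))
y(g) = -9/(8*g) (y(g) = ((½)*(-5 - 4)/4)/g = ((½)*(¼)*(-9))/g = -9/(8*g))
(y(U) + E(0))² = (-9/8/(-6) + 0)² = (-9/8*(-⅙) + 0)² = (3/16 + 0)² = (3/16)² = 9/256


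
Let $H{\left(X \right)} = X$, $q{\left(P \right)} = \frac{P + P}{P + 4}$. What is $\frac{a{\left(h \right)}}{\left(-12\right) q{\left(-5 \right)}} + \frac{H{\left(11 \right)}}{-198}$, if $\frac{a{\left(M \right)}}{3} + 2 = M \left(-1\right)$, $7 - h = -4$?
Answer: $\frac{97}{360} \approx 0.26944$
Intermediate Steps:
$h = 11$ ($h = 7 - -4 = 7 + 4 = 11$)
$a{\left(M \right)} = -6 - 3 M$ ($a{\left(M \right)} = -6 + 3 M \left(-1\right) = -6 + 3 \left(- M\right) = -6 - 3 M$)
$q{\left(P \right)} = \frac{2 P}{4 + P}$
$\frac{a{\left(h \right)}}{\left(-12\right) q{\left(-5 \right)}} + \frac{H{\left(11 \right)}}{-198} = \frac{-6 - 33}{\left(-12\right) 2 \left(-5\right) \frac{1}{4 - 5}} + \frac{11}{-198} = \frac{-6 - 33}{\left(-12\right) 2 \left(-5\right) \frac{1}{-1}} + 11 \left(- \frac{1}{198}\right) = - \frac{39}{\left(-12\right) 2 \left(-5\right) \left(-1\right)} - \frac{1}{18} = - \frac{39}{\left(-12\right) 10} - \frac{1}{18} = - \frac{39}{-120} - \frac{1}{18} = \left(-39\right) \left(- \frac{1}{120}\right) - \frac{1}{18} = \frac{13}{40} - \frac{1}{18} = \frac{97}{360}$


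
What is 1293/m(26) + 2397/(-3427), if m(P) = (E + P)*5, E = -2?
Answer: 1381157/137080 ≈ 10.076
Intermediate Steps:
m(P) = -10 + 5*P (m(P) = (-2 + P)*5 = -10 + 5*P)
1293/m(26) + 2397/(-3427) = 1293/(-10 + 5*26) + 2397/(-3427) = 1293/(-10 + 130) + 2397*(-1/3427) = 1293/120 - 2397/3427 = 1293*(1/120) - 2397/3427 = 431/40 - 2397/3427 = 1381157/137080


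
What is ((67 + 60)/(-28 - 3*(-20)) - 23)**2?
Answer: 370881/1024 ≈ 362.19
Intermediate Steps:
((67 + 60)/(-28 - 3*(-20)) - 23)**2 = (127/(-28 + 60) - 23)**2 = (127/32 - 23)**2 = (-609/32)**2 = 370881/1024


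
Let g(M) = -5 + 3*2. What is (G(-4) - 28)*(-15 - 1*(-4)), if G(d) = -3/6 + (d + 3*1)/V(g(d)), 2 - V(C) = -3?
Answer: 3157/10 ≈ 315.70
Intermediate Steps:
g(M) = 1 (g(M) = -5 + 6 = 1)
V(C) = 5 (V(C) = 2 - 1*(-3) = 2 + 3 = 5)
G(d) = 1/10 + d/5 (G(d) = -3/6 + (d + 3*1)/5 = -3*1/6 + (d + 3)*(1/5) = -1/2 + (3 + d)*(1/5) = -1/2 + (3/5 + d/5) = 1/10 + d/5)
(G(-4) - 28)*(-15 - 1*(-4)) = ((1/10 + (1/5)*(-4)) - 28)*(-15 - 1*(-4)) = ((1/10 - 4/5) - 28)*(-15 + 4) = (-7/10 - 28)*(-11) = -287/10*(-11) = 3157/10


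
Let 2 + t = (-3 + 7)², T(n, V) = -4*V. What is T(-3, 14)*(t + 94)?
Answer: -6048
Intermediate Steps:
t = 14 (t = -2 + (-3 + 7)² = -2 + 4² = -2 + 16 = 14)
T(-3, 14)*(t + 94) = (-4*14)*(14 + 94) = -56*108 = -6048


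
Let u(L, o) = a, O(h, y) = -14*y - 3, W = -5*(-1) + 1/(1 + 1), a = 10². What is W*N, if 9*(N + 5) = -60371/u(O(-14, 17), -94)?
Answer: -713581/1800 ≈ -396.43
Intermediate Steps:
a = 100
W = 11/2 (W = 5 + 1/2 = 5 + ½ = 11/2 ≈ 5.5000)
O(h, y) = -3 - 14*y
u(L, o) = 100
N = -64871/900 (N = -5 + (-60371/100)/9 = -5 + (-60371*1/100)/9 = -5 + (⅑)*(-60371/100) = -5 - 60371/900 = -64871/900 ≈ -72.079)
W*N = (11/2)*(-64871/900) = -713581/1800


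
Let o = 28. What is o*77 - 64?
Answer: 2092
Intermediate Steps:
o*77 - 64 = 28*77 - 64 = 2156 - 64 = 2092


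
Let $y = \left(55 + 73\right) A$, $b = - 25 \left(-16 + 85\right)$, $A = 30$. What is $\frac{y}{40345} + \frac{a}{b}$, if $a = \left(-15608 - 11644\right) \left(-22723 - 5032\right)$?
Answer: $- \frac{406881528276}{927935} \approx -4.3848 \cdot 10^{5}$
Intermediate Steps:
$a = 756379260$ ($a = \left(-27252\right) \left(-27755\right) = 756379260$)
$b = -1725$ ($b = \left(-25\right) 69 = -1725$)
$y = 3840$ ($y = \left(55 + 73\right) 30 = 128 \cdot 30 = 3840$)
$\frac{y}{40345} + \frac{a}{b} = \frac{3840}{40345} + \frac{756379260}{-1725} = 3840 \cdot \frac{1}{40345} + 756379260 \left(- \frac{1}{1725}\right) = \frac{768}{8069} - \frac{50425284}{115} = - \frac{406881528276}{927935}$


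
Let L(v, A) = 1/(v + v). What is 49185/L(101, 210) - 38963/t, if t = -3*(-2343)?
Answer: 69835676767/7029 ≈ 9.9354e+6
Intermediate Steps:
t = 7029
L(v, A) = 1/(2*v)
49185/L(101, 210) - 38963/t = 49185/(((½)/101)) - 38963/7029 = 49185/(((½)*(1/101))) - 38963*1/7029 = 49185/(1/202) - 38963/7029 = 49185*202 - 38963/7029 = 9935370 - 38963/7029 = 69835676767/7029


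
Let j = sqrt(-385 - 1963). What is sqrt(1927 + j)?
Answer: sqrt(1927 + 2*I*sqrt(587)) ≈ 43.901 + 0.5519*I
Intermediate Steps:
j = 2*I*sqrt(587) (j = sqrt(-2348) = 2*I*sqrt(587) ≈ 48.456*I)
sqrt(1927 + j) = sqrt(1927 + 2*I*sqrt(587))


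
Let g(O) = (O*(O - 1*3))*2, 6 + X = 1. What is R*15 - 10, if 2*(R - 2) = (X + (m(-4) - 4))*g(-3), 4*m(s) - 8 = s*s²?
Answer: -6190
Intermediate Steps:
m(s) = 2 + s³/4 (m(s) = 2 + (s*s²)/4 = 2 + s³/4)
X = -5 (X = -6 + 1 = -5)
g(O) = 2*O*(-3 + O) (g(O) = (O*(O - 3))*2 = (O*(-3 + O))*2 = 2*O*(-3 + O))
R = -412 (R = 2 + ((-5 + ((2 + (¼)*(-4)³) - 4))*(2*(-3)*(-3 - 3)))/2 = 2 + ((-5 + ((2 + (¼)*(-64)) - 4))*(2*(-3)*(-6)))/2 = 2 + ((-5 + ((2 - 16) - 4))*36)/2 = 2 + ((-5 + (-14 - 4))*36)/2 = 2 + ((-5 - 18)*36)/2 = 2 + (-23*36)/2 = 2 + (½)*(-828) = 2 - 414 = -412)
R*15 - 10 = -412*15 - 10 = -6180 - 10 = -6190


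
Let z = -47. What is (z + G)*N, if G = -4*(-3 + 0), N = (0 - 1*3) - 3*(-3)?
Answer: -210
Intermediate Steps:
N = 6 (N = (0 - 3) + 9 = -3 + 9 = 6)
G = 12 (G = -4*(-3) = 12)
(z + G)*N = (-47 + 12)*6 = -35*6 = -210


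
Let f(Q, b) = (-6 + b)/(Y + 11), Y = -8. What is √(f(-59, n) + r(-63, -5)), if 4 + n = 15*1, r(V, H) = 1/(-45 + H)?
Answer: √1482/30 ≈ 1.2832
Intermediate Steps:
n = 11 (n = -4 + 15*1 = -4 + 15 = 11)
f(Q, b) = -2 + b/3 (f(Q, b) = (-6 + b)/(-8 + 11) = (-6 + b)/3 = (-6 + b)*(⅓) = -2 + b/3)
√(f(-59, n) + r(-63, -5)) = √((-2 + (⅓)*11) + 1/(-45 - 5)) = √((-2 + 11/3) + 1/(-50)) = √(5/3 - 1/50) = √(247/150) = √1482/30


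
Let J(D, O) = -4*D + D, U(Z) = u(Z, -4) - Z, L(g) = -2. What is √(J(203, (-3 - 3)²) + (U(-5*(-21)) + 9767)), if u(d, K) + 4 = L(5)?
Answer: √9047 ≈ 95.116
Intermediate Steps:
u(d, K) = -6 (u(d, K) = -4 - 2 = -6)
U(Z) = -6 - Z
J(D, O) = -3*D
√(J(203, (-3 - 3)²) + (U(-5*(-21)) + 9767)) = √(-3*203 + ((-6 - (-5)*(-21)) + 9767)) = √(-609 + ((-6 - 1*105) + 9767)) = √(-609 + ((-6 - 105) + 9767)) = √(-609 + (-111 + 9767)) = √(-609 + 9656) = √9047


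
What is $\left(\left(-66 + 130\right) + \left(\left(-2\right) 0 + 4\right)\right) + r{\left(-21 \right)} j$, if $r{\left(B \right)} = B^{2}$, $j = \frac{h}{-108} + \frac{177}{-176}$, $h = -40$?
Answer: $- \frac{112027}{528} \approx -212.17$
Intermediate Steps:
$j = - \frac{3019}{4752}$ ($j = - \frac{40}{-108} + \frac{177}{-176} = \left(-40\right) \left(- \frac{1}{108}\right) + 177 \left(- \frac{1}{176}\right) = \frac{10}{27} - \frac{177}{176} = - \frac{3019}{4752} \approx -0.63531$)
$\left(\left(-66 + 130\right) + \left(\left(-2\right) 0 + 4\right)\right) + r{\left(-21 \right)} j = \left(\left(-66 + 130\right) + \left(\left(-2\right) 0 + 4\right)\right) + \left(-21\right)^{2} \left(- \frac{3019}{4752}\right) = \left(64 + \left(0 + 4\right)\right) + 441 \left(- \frac{3019}{4752}\right) = \left(64 + 4\right) - \frac{147931}{528} = 68 - \frac{147931}{528} = - \frac{112027}{528}$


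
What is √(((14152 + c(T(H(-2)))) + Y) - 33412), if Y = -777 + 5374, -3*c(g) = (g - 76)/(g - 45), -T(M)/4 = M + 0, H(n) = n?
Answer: I*√180670371/111 ≈ 121.09*I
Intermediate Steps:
T(M) = -4*M (T(M) = -4*(M + 0) = -4*M)
c(g) = -(-76 + g)/(3*(-45 + g)) (c(g) = -(g - 76)/(3*(g - 45)) = -(-76 + g)/(3*(-45 + g)))
Y = 4597
√(((14152 + c(T(H(-2)))) + Y) - 33412) = √(((14152 + (76 - (-4)*(-2))/(3*(-45 - 4*(-2)))) + 4597) - 33412) = √(((14152 + (76 - 1*8)/(3*(-45 + 8))) + 4597) - 33412) = √(((14152 + (⅓)*(76 - 8)/(-37)) + 4597) - 33412) = √(((14152 + (⅓)*(-1/37)*68) + 4597) - 33412) = √(((14152 - 68/111) + 4597) - 33412) = √((1570804/111 + 4597) - 33412) = √(2081071/111 - 33412) = √(-1627661/111) = I*√180670371/111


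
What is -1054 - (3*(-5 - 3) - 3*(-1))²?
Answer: -1495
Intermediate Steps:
-1054 - (3*(-5 - 3) - 3*(-1))² = -1054 - (3*(-8) + 3)² = -1054 - (-24 + 3)² = -1054 - 1*(-21)² = -1054 - 1*441 = -1054 - 441 = -1495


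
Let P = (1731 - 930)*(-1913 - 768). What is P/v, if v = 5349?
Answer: -715827/1783 ≈ -401.47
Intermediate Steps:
P = -2147481 (P = 801*(-2681) = -2147481)
P/v = -2147481/5349 = -2147481*1/5349 = -715827/1783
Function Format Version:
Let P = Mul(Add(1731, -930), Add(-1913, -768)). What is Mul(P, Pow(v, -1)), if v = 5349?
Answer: Rational(-715827, 1783) ≈ -401.47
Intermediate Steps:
P = -2147481 (P = Mul(801, -2681) = -2147481)
Mul(P, Pow(v, -1)) = Mul(-2147481, Pow(5349, -1)) = Mul(-2147481, Rational(1, 5349)) = Rational(-715827, 1783)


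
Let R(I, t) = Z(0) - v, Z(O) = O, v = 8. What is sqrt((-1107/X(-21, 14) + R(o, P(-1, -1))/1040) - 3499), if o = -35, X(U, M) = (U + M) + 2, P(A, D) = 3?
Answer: I*sqrt(55391570)/130 ≈ 57.25*I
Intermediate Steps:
X(U, M) = 2 + M + U (X(U, M) = (M + U) + 2 = 2 + M + U)
R(I, t) = -8 (R(I, t) = 0 - 1*8 = 0 - 8 = -8)
sqrt((-1107/X(-21, 14) + R(o, P(-1, -1))/1040) - 3499) = sqrt((-1107/(2 + 14 - 21) - 8/1040) - 3499) = sqrt((-1107/(-5) - 8*1/1040) - 3499) = sqrt((-1107*(-1/5) - 1/130) - 3499) = sqrt((1107/5 - 1/130) - 3499) = sqrt(28781/130 - 3499) = sqrt(-426089/130) = I*sqrt(55391570)/130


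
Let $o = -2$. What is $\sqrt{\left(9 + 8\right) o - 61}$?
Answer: $i \sqrt{95} \approx 9.7468 i$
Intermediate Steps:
$\sqrt{\left(9 + 8\right) o - 61} = \sqrt{\left(9 + 8\right) \left(-2\right) - 61} = \sqrt{17 \left(-2\right) - 61} = \sqrt{-34 - 61} = \sqrt{-95} = i \sqrt{95}$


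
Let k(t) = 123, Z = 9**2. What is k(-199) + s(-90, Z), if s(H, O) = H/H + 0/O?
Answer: 124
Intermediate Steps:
Z = 81
s(H, O) = 1 (s(H, O) = 1 + 0 = 1)
k(-199) + s(-90, Z) = 123 + 1 = 124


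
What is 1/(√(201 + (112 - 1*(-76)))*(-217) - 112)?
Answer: 16/2615011 - 31*√389/2615011 ≈ -0.00022769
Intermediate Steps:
1/(√(201 + (112 - 1*(-76)))*(-217) - 112) = 1/(√(201 + (112 + 76))*(-217) - 112) = 1/(√(201 + 188)*(-217) - 112) = 1/(√389*(-217) - 112) = 1/(-217*√389 - 112) = 1/(-112 - 217*√389)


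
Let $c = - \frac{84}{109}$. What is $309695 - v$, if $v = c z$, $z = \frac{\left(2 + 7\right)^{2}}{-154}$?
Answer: $\frac{371323819}{1199} \approx 3.0969 \cdot 10^{5}$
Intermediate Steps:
$c = - \frac{84}{109}$ ($c = \left(-84\right) \frac{1}{109} = - \frac{84}{109} \approx -0.77064$)
$z = - \frac{81}{154}$ ($z = 9^{2} \left(- \frac{1}{154}\right) = 81 \left(- \frac{1}{154}\right) = - \frac{81}{154} \approx -0.52597$)
$v = \frac{486}{1199}$ ($v = \left(- \frac{84}{109}\right) \left(- \frac{81}{154}\right) = \frac{486}{1199} \approx 0.40534$)
$309695 - v = 309695 - \frac{486}{1199} = \frac{371323819}{1199}$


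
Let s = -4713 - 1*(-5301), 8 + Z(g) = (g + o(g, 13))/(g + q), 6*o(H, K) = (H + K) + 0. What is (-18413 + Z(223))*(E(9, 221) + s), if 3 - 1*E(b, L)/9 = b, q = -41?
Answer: -895080031/91 ≈ -9.8360e+6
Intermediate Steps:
E(b, L) = 27 - 9*b
o(H, K) = H/6 + K/6 (o(H, K) = ((H + K) + 0)/6 = (H + K)/6 = H/6 + K/6)
Z(g) = -8 + (13/6 + 7*g/6)/(-41 + g) (Z(g) = -8 + (g + (g/6 + (⅙)*13))/(g - 41) = -8 + (g + (g/6 + 13/6))/(-41 + g) = -8 + (g + (13/6 + g/6))/(-41 + g) = -8 + (13/6 + 7*g/6)/(-41 + g))
s = 588 (s = -4713 + 5301 = 588)
(-18413 + Z(223))*(E(9, 221) + s) = (-18413 + (1981 - 41*223)/(6*(-41 + 223)))*((27 - 9*9) + 588) = (-18413 + (⅙)*(1981 - 9143)/182)*((27 - 81) + 588) = (-18413 + (⅙)*(1/182)*(-7162))*(-54 + 588) = (-18413 - 3581/546)*534 = -10057079/546*534 = -895080031/91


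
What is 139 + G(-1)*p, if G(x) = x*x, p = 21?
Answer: 160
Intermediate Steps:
G(x) = x²
139 + G(-1)*p = 139 + (-1)²*21 = 139 + 1*21 = 139 + 21 = 160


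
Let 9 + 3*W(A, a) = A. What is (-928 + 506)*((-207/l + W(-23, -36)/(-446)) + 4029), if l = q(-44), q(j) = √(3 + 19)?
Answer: -1137465974/669 + 43677*√22/11 ≈ -1.6816e+6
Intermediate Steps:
W(A, a) = -3 + A/3
q(j) = √22
l = √22 ≈ 4.6904
(-928 + 506)*((-207/l + W(-23, -36)/(-446)) + 4029) = (-928 + 506)*((-207*√22/22 + (-3 + (⅓)*(-23))/(-446)) + 4029) = -422*((-207*√22/22 + (-3 - 23/3)*(-1/446)) + 4029) = -422*((-207*√22/22 - 32/3*(-1/446)) + 4029) = -422*((-207*√22/22 + 16/669) + 4029) = -422*((16/669 - 207*√22/22) + 4029) = -422*(2695417/669 - 207*√22/22) = -1137465974/669 + 43677*√22/11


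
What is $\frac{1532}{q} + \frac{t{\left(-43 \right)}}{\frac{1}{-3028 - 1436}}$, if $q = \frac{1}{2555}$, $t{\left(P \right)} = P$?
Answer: $4106212$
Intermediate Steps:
$q = \frac{1}{2555} \approx 0.00039139$
$\frac{1532}{q} + \frac{t{\left(-43 \right)}}{\frac{1}{-3028 - 1436}} = 1532 \frac{1}{\frac{1}{2555}} - \frac{43}{\frac{1}{-3028 - 1436}} = 1532 \cdot 2555 - \frac{43}{\frac{1}{-4464}} = 3914260 - \frac{43}{- \frac{1}{4464}} = 3914260 - -191952 = 3914260 + 191952 = 4106212$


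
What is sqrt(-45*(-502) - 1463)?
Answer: sqrt(21127) ≈ 145.35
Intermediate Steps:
sqrt(-45*(-502) - 1463) = sqrt(22590 - 1463) = sqrt(21127)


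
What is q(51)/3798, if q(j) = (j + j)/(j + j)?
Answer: 1/3798 ≈ 0.00026330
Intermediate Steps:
q(j) = 1 (q(j) = (2*j)/((2*j)) = (2*j)*(1/(2*j)) = 1)
q(51)/3798 = 1/3798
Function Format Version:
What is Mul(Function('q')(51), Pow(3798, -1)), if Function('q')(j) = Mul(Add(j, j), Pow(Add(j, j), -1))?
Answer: Rational(1, 3798) ≈ 0.00026330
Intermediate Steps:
Function('q')(j) = 1 (Function('q')(j) = Mul(Mul(2, j), Pow(Mul(2, j), -1)) = Mul(Mul(2, j), Mul(Rational(1, 2), Pow(j, -1))) = 1)
Mul(Function('q')(51), Pow(3798, -1)) = Mul(1, Pow(3798, -1)) = Mul(1, Rational(1, 3798)) = Rational(1, 3798)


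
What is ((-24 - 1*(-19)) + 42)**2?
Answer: 1369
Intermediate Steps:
((-24 - 1*(-19)) + 42)**2 = ((-24 + 19) + 42)**2 = (-5 + 42)**2 = 37**2 = 1369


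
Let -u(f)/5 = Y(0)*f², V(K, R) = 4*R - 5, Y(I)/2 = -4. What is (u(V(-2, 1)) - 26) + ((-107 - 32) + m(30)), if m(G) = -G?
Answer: -155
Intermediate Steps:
Y(I) = -8 (Y(I) = 2*(-4) = -8)
V(K, R) = -5 + 4*R
u(f) = 40*f² (u(f) = -(-40)*f² = 40*f²)
(u(V(-2, 1)) - 26) + ((-107 - 32) + m(30)) = (40*(-5 + 4*1)² - 26) + ((-107 - 32) - 1*30) = (40*(-5 + 4)² - 26) + (-139 - 30) = (40*(-1)² - 26) - 169 = (40*1 - 26) - 169 = (40 - 26) - 169 = 14 - 169 = -155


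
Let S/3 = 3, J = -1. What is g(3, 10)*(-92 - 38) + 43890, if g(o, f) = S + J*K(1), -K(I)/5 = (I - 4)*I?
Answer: 44670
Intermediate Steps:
S = 9 (S = 3*3 = 9)
K(I) = -5*I*(-4 + I) (K(I) = -5*(I - 4)*I = -5*(-4 + I)*I = -5*I*(-4 + I))
g(o, f) = -6 (g(o, f) = 9 - 5*(4 - 1*1) = 9 - 5*(4 - 1) = 9 - 5*3 = 9 - 1*15 = 9 - 15 = -6)
g(3, 10)*(-92 - 38) + 43890 = -6*(-92 - 38) + 43890 = -6*(-130) + 43890 = 780 + 43890 = 44670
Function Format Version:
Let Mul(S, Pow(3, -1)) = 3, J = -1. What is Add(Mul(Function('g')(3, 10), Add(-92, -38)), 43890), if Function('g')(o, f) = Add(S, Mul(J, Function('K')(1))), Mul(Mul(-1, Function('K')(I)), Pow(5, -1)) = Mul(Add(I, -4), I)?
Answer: 44670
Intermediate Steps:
S = 9 (S = Mul(3, 3) = 9)
Function('K')(I) = Mul(-5, I, Add(-4, I)) (Function('K')(I) = Mul(-5, Mul(Add(I, -4), I)) = Mul(-5, Mul(Add(-4, I), I)) = Mul(-5, Mul(I, Add(-4, I))) = Mul(-5, I, Add(-4, I)))
Function('g')(o, f) = -6 (Function('g')(o, f) = Add(9, Mul(-1, Mul(5, 1, Add(4, Mul(-1, 1))))) = Add(9, Mul(-1, Mul(5, 1, Add(4, -1)))) = Add(9, Mul(-1, Mul(5, 1, 3))) = Add(9, Mul(-1, 15)) = Add(9, -15) = -6)
Add(Mul(Function('g')(3, 10), Add(-92, -38)), 43890) = Add(Mul(-6, Add(-92, -38)), 43890) = Add(Mul(-6, -130), 43890) = Add(780, 43890) = 44670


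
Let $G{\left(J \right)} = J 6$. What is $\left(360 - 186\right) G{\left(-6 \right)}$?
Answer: $-6264$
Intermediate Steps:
$G{\left(J \right)} = 6 J$
$\left(360 - 186\right) G{\left(-6 \right)} = \left(360 - 186\right) 6 \left(-6\right) = 174 \left(-36\right) = -6264$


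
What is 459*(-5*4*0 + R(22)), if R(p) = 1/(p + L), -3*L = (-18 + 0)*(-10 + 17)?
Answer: 459/64 ≈ 7.1719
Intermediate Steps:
L = 42 (L = -(-18 + 0)*(-10 + 17)/3 = -(-6)*7 = -⅓*(-126) = 42)
R(p) = 1/(42 + p) (R(p) = 1/(p + 42) = 1/(42 + p))
459*(-5*4*0 + R(22)) = 459*(-5*4*0 + 1/(42 + 22)) = 459*(-20*0 + 1/64) = 459*(0 + 1/64) = 459*(1/64) = 459/64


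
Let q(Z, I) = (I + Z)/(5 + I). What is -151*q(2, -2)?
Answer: 0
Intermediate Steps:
q(Z, I) = (I + Z)/(5 + I)
-151*q(2, -2) = -151*(-2 + 2)/(5 - 2) = -151*0/3 = -151*0 = 0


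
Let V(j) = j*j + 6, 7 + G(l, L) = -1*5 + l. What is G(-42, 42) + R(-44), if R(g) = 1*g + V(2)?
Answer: -88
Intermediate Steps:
G(l, L) = -12 + l (G(l, L) = -7 + (-1*5 + l) = -7 + (-5 + l) = -12 + l)
V(j) = 6 + j**2 (V(j) = j**2 + 6 = 6 + j**2)
R(g) = 10 + g (R(g) = 1*g + (6 + 2**2) = g + (6 + 4) = g + 10 = 10 + g)
G(-42, 42) + R(-44) = (-12 - 42) + (10 - 44) = -54 - 34 = -88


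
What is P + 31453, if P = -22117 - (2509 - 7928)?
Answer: 14755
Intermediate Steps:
P = -16698 (P = -22117 - 1*(-5419) = -22117 + 5419 = -16698)
P + 31453 = -16698 + 31453 = 14755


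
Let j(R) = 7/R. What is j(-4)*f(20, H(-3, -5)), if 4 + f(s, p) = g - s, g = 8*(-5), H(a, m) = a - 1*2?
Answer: 112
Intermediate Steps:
H(a, m) = -2 + a (H(a, m) = a - 2 = -2 + a)
g = -40
f(s, p) = -44 - s (f(s, p) = -4 + (-40 - s) = -44 - s)
j(-4)*f(20, H(-3, -5)) = (7/(-4))*(-44 - 1*20) = (7*(-¼))*(-44 - 20) = -7/4*(-64) = 112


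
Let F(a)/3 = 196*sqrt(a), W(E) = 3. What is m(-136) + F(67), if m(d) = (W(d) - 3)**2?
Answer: 588*sqrt(67) ≈ 4813.0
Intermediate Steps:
F(a) = 588*sqrt(a) (F(a) = 3*(196*sqrt(a)) = 588*sqrt(a))
m(d) = 0 (m(d) = (3 - 3)**2 = 0**2 = 0)
m(-136) + F(67) = 0 + 588*sqrt(67) = 588*sqrt(67)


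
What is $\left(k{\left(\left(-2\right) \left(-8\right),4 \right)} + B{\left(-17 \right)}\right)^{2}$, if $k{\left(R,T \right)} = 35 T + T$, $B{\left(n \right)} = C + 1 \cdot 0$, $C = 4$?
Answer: $21904$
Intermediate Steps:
$B{\left(n \right)} = 4$ ($B{\left(n \right)} = 4 + 1 \cdot 0 = 4 + 0 = 4$)
$k{\left(R,T \right)} = 36 T$
$\left(k{\left(\left(-2\right) \left(-8\right),4 \right)} + B{\left(-17 \right)}\right)^{2} = \left(36 \cdot 4 + 4\right)^{2} = \left(144 + 4\right)^{2} = 148^{2} = 21904$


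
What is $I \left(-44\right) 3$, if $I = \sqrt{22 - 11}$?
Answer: $- 132 \sqrt{11} \approx -437.79$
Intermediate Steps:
$I = \sqrt{11} \approx 3.3166$
$I \left(-44\right) 3 = \sqrt{11} \left(-44\right) 3 = - 44 \sqrt{11} \cdot 3 = - 132 \sqrt{11}$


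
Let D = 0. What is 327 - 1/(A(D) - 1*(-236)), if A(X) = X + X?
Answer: 77171/236 ≈ 327.00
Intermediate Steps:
A(X) = 2*X
327 - 1/(A(D) - 1*(-236)) = 327 - 1/(2*0 - 1*(-236)) = 327 - 1/(0 + 236) = 327 - 1/236 = 77171/236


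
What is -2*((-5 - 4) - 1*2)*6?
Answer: 132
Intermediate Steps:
-2*((-5 - 4) - 1*2)*6 = -2*(-9 - 2)*6 = -2*(-11)*6 = 22*6 = 132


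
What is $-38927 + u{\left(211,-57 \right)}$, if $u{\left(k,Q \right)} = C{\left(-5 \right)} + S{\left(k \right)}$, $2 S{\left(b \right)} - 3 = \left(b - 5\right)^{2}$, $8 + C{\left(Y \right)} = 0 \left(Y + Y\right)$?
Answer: $- \frac{35431}{2} \approx -17716.0$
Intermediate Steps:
$C{\left(Y \right)} = -8$ ($C{\left(Y \right)} = -8 + 0 \left(Y + Y\right) = -8 + 0 \cdot 2 Y = -8 + 0 = -8$)
$S{\left(b \right)} = \frac{3}{2} + \frac{\left(-5 + b\right)^{2}}{2}$ ($S{\left(b \right)} = \frac{3}{2} + \frac{\left(b - 5\right)^{2}}{2} = \frac{3}{2} + \frac{\left(-5 + b\right)^{2}}{2}$)
$u{\left(k,Q \right)} = - \frac{13}{2} + \frac{\left(-5 + k\right)^{2}}{2}$ ($u{\left(k,Q \right)} = -8 + \left(\frac{3}{2} + \frac{\left(-5 + k\right)^{2}}{2}\right) = - \frac{13}{2} + \frac{\left(-5 + k\right)^{2}}{2}$)
$-38927 + u{\left(211,-57 \right)} = -38927 - \left(\frac{13}{2} - \frac{\left(-5 + 211\right)^{2}}{2}\right) = -38927 - \left(\frac{13}{2} - \frac{206^{2}}{2}\right) = -38927 + \left(- \frac{13}{2} + \frac{1}{2} \cdot 42436\right) = -38927 + \left(- \frac{13}{2} + 21218\right) = -38927 + \frac{42423}{2} = - \frac{35431}{2}$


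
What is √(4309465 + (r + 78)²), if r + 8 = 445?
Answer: √4574690 ≈ 2138.9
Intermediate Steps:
r = 437 (r = -8 + 445 = 437)
√(4309465 + (r + 78)²) = √(4309465 + (437 + 78)²) = √(4309465 + 515²) = √(4309465 + 265225) = √4574690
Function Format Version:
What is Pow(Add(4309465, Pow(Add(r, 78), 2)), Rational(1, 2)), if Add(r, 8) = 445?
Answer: Pow(4574690, Rational(1, 2)) ≈ 2138.9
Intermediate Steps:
r = 437 (r = Add(-8, 445) = 437)
Pow(Add(4309465, Pow(Add(r, 78), 2)), Rational(1, 2)) = Pow(Add(4309465, Pow(Add(437, 78), 2)), Rational(1, 2)) = Pow(Add(4309465, Pow(515, 2)), Rational(1, 2)) = Pow(Add(4309465, 265225), Rational(1, 2)) = Pow(4574690, Rational(1, 2))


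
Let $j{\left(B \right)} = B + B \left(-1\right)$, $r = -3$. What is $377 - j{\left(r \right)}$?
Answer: $377$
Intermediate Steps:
$j{\left(B \right)} = 0$ ($j{\left(B \right)} = B - B = 0$)
$377 - j{\left(r \right)} = 377 - 0 = 377 + 0 = 377$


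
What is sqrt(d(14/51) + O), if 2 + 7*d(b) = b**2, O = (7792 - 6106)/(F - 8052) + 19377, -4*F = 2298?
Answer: sqrt(112039622111795)/76041 ≈ 139.20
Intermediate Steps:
F = -1149/2 (F = -1/4*2298 = -1149/2 ≈ -574.50)
O = 111436003/5751 (O = (7792 - 6106)/(-1149/2 - 8052) + 19377 = 1686/(-17253/2) + 19377 = 1686*(-2/17253) + 19377 = -1124/5751 + 19377 = 111436003/5751 ≈ 19377.)
d(b) = -2/7 + b**2/7
sqrt(d(14/51) + O) = sqrt((-2/7 + (14/51)**2/7) + 111436003/5751) = sqrt((-2/7 + (1/7)*(196/2601)) + 111436003/5751) = sqrt((-2/7 + 28/2601) + 111436003/5751) = sqrt(-5006/18207 + 111436003/5751) = sqrt(225431835235/11634273) = sqrt(112039622111795)/76041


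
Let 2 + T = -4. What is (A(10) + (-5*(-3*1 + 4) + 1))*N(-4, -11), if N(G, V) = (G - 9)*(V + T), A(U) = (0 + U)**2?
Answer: 21216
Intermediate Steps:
T = -6 (T = -2 - 4 = -6)
A(U) = U**2
N(G, V) = (-9 + G)*(-6 + V) (N(G, V) = (G - 9)*(V - 6) = (-9 + G)*(-6 + V))
(A(10) + (-5*(-3*1 + 4) + 1))*N(-4, -11) = (10**2 + (-5*(-3*1 + 4) + 1))*(54 - 9*(-11) - 6*(-4) - 4*(-11)) = (100 + (-5*(-3 + 4) + 1))*(54 + 99 + 24 + 44) = (100 + (-5*1 + 1))*221 = (100 + (-5 + 1))*221 = (100 - 4)*221 = 96*221 = 21216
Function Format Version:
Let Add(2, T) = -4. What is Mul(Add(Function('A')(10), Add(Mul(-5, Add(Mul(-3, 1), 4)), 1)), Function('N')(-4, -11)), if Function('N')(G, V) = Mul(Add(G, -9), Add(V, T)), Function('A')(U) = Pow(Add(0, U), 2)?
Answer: 21216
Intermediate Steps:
T = -6 (T = Add(-2, -4) = -6)
Function('A')(U) = Pow(U, 2)
Function('N')(G, V) = Mul(Add(-9, G), Add(-6, V)) (Function('N')(G, V) = Mul(Add(G, -9), Add(V, -6)) = Mul(Add(-9, G), Add(-6, V)))
Mul(Add(Function('A')(10), Add(Mul(-5, Add(Mul(-3, 1), 4)), 1)), Function('N')(-4, -11)) = Mul(Add(Pow(10, 2), Add(Mul(-5, Add(Mul(-3, 1), 4)), 1)), Add(54, Mul(-9, -11), Mul(-6, -4), Mul(-4, -11))) = Mul(Add(100, Add(Mul(-5, Add(-3, 4)), 1)), Add(54, 99, 24, 44)) = Mul(Add(100, Add(Mul(-5, 1), 1)), 221) = Mul(Add(100, Add(-5, 1)), 221) = Mul(Add(100, -4), 221) = Mul(96, 221) = 21216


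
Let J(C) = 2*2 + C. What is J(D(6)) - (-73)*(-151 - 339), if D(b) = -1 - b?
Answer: -35773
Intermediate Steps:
J(C) = 4 + C
J(D(6)) - (-73)*(-151 - 339) = (4 + (-1 - 1*6)) - (-73)*(-151 - 339) = (4 + (-1 - 6)) - (-73)*(-490) = (4 - 7) - 1*35770 = -3 - 35770 = -35773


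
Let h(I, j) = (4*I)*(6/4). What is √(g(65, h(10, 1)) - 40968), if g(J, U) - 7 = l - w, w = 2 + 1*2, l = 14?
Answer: I*√40951 ≈ 202.36*I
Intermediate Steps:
w = 4 (w = 2 + 2 = 4)
h(I, j) = 6*I (h(I, j) = (4*I)*(6*(¼)) = (4*I)*(3/2) = 6*I)
g(J, U) = 17 (g(J, U) = 7 + (14 - 1*4) = 7 + (14 - 4) = 7 + 10 = 17)
√(g(65, h(10, 1)) - 40968) = √(17 - 40968) = √(-40951) = I*√40951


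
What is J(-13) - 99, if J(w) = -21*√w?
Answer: -99 - 21*I*√13 ≈ -99.0 - 75.717*I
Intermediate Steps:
J(-13) - 99 = -21*I*√13 - 99 = -99 - 21*I*√13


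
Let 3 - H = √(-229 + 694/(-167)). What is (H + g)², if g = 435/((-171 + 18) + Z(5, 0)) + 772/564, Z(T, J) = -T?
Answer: (6010831 - 22278*I*√6502479)²/13841569621476 ≈ -230.55 - 49.34*I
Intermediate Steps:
g = -30841/22278 (g = 435/((-171 + 18) - 1*5) + 772/564 = 435/(-153 - 5) + 772*(1/564) = 435/(-158) + 193/141 = 435*(-1/158) + 193/141 = -435/158 + 193/141 = -30841/22278 ≈ -1.3844)
H = 3 - I*√6502479/167 (H = 3 - √(-229 + 694/(-167)) = 3 - √(-229 + 694*(-1/167)) = 3 - √(-229 - 694/167) = 3 - √(-38937/167) = 3 - I*√6502479/167 ≈ 3.0 - 15.269*I)
(H + g)² = ((3 - I*√6502479/167) - 30841/22278)² = (35993/22278 - I*√6502479/167)²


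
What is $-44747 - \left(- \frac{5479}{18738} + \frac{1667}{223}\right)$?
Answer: $- \frac{187008665207}{4178574} \approx -44754.0$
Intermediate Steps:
$-44747 - \left(- \frac{5479}{18738} + \frac{1667}{223}\right) = -44747 - \frac{30014429}{4178574} = - \frac{187008665207}{4178574}$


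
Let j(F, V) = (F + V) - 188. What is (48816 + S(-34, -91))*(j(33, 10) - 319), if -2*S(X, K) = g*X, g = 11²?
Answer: -23605072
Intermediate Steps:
g = 121
S(X, K) = -121*X/2
j(F, V) = -188 + F + V
(48816 + S(-34, -91))*(j(33, 10) - 319) = (48816 - 121/2*(-34))*((-188 + 33 + 10) - 319) = (48816 + 2057)*(-145 - 319) = 50873*(-464) = -23605072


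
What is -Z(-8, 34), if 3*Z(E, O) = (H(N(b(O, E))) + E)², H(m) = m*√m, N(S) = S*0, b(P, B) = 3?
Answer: -64/3 ≈ -21.333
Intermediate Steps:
N(S) = 0
H(m) = m^(3/2)
Z(E, O) = E²/3 (Z(E, O) = (0^(3/2) + E)²/3 = (0 + E)²/3 = E²/3)
-Z(-8, 34) = -(-8)²/3 = -64/3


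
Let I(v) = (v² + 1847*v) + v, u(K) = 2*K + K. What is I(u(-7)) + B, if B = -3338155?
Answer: -3376522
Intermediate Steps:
u(K) = 3*K
I(v) = v² + 1848*v
I(u(-7)) + B = (3*(-7))*(1848 + 3*(-7)) - 3338155 = -21*(1848 - 21) - 3338155 = -21*1827 - 3338155 = -38367 - 3338155 = -3376522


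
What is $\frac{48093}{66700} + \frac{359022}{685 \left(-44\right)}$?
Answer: $- \frac{48907053}{4370300} \approx -11.191$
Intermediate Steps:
$\frac{48093}{66700} + \frac{359022}{685 \left(-44\right)} = 48093 \cdot \frac{1}{66700} + \frac{359022}{-30140} = \frac{2091}{2900} + 359022 \left(- \frac{1}{30140}\right) = \frac{2091}{2900} - \frac{179511}{15070} = - \frac{48907053}{4370300}$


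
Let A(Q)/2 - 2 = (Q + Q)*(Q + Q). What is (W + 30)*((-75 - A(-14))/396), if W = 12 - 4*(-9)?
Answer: -7137/22 ≈ -324.41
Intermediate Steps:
A(Q) = 4 + 8*Q² (A(Q) = 4 + 2*((Q + Q)*(Q + Q)) = 4 + 2*((2*Q)*(2*Q)) = 4 + 2*(4*Q²) = 4 + 8*Q²)
W = 48 (W = 12 + 36 = 48)
(W + 30)*((-75 - A(-14))/396) = (48 + 30)*((-75 - (4 + 8*(-14)²))/396) = 78*((-75 - (4 + 8*196))*(1/396)) = 78*((-75 - (4 + 1568))*(1/396)) = 78*((-75 - 1*1572)*(1/396)) = 78*((-75 - 1572)*(1/396)) = 78*(-1647*1/396) = 78*(-183/44) = -7137/22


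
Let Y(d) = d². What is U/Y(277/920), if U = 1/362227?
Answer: 36800/1208405021 ≈ 3.0453e-5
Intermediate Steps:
U = 1/362227 ≈ 2.7607e-6
U/Y(277/920) = 1/(362227*((277/920)²)) = 1/(362227*(76729/846400)) = (1/362227)*(846400/76729) = 36800/1208405021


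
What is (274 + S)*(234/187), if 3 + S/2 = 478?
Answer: 16848/11 ≈ 1531.6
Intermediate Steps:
S = 950 (S = -6 + 2*478 = -6 + 956 = 950)
(274 + S)*(234/187) = (274 + 950)*(234/187) = 1224*(234*(1/187)) = 1224*(234/187) = 16848/11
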